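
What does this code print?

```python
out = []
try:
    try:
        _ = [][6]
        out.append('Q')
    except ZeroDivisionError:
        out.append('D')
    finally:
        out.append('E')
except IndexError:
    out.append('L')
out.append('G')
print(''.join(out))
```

Execution trace: 'E' (finally) → 'L' (outer except IndexError) → 'G' (after the try/except). Output: ELG

Answer: ELG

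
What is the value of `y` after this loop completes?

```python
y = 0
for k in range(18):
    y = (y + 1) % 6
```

Increment mod 6, 18 times = 0
`y` takes the values: 0 → 1 → 2 → 3 → 4 → 5 → 0 → 1 → 2 → 3 → 4 → 5 → 0 → 1 → 2 → 3 → 4 → 5 → 0

Answer: 0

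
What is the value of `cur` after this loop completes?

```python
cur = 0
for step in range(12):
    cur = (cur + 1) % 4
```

Increment mod 4, 12 times = 0
`cur` takes the values: 0 → 1 → 2 → 3 → 0 → 1 → 2 → 3 → 0 → 1 → 2 → 3 → 0

Answer: 0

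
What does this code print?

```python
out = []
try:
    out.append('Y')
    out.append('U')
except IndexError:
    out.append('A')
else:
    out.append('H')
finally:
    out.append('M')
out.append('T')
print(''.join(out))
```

Execution trace: 'Y' (try body) → 'U' (try body, no exception) → 'H' (else) → 'M' (finally) → 'T' (after the try/except). Output: YUHMT

Answer: YUHMT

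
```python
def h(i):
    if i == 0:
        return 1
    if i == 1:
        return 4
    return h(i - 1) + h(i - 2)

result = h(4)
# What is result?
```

Build up from base cases: h(0)=1, h(1)=4, h(2)=5, h(3)=9, h(4)=14

Answer: 14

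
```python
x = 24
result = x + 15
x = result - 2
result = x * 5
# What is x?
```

Trace:
`x = 24` → x = 24
`result = x + 15` → result = 39
`x = result - 2` → x = 37
`result = x * 5` → result = 185
So x = 37

Answer: 37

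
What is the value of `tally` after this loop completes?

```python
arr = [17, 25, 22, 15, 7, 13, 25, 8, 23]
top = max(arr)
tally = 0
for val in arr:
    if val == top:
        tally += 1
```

Count of max value 25 in [17, 25, 22, 15, 7, 13, 25, 8, 23]
`tally` takes the values: 0 → 1 → 2

Answer: 2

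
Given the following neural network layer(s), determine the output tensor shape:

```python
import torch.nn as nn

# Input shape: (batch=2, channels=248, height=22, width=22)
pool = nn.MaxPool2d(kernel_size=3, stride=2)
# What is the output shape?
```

Input: (2, 248, 22, 22) -> Output: (2, 248, 10, 10)

Answer: (2, 248, 10, 10)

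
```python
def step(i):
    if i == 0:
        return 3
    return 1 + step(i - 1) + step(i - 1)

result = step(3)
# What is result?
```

step(i) = 1 + 2·step(i-1), step(0)=3. Closed form: (3+1)·2^3 - 1 = 31.

Answer: 31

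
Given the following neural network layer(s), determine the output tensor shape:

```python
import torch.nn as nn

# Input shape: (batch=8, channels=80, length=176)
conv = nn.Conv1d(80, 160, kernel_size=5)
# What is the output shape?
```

Input: (8, 80, 176) -> Output: (8, 160, 172)

Answer: (8, 160, 172)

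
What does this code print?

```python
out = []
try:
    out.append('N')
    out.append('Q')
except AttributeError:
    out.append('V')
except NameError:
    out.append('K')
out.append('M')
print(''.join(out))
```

Execution trace: 'N' (try body) → 'Q' (try body, no exception) → 'M' (after the try/except). Output: NQM

Answer: NQM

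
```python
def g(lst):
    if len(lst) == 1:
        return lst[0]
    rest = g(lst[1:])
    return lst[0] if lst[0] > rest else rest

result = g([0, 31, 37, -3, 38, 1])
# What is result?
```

Recursive max over [0, 31, 37, -3, 38, 1] = 38

Answer: 38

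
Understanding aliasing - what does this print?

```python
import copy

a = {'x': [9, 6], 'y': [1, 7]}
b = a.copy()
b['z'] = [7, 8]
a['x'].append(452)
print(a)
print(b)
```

Key concept: shallow copy of dict with mutable values.
Step by step:
`a = {'x': [9, 6], 'y': [1, 7]}` → a = {'x': [9, 6], 'y': [1, 7]}
`b = a.copy()` → b = {'x': [9, 6], 'y': [1, 7]}
`b['z'] = [7, 8]` → b = {'x': [9, 6], 'y': [1, 7], 'z': [7, 8]}
`a['x'].append(452)` → a = {'x': [9, 6, 452], 'y': [1, 7]}; b = {'x': [9, 6, 452], 'y': [1, 7], 'z': [7, 8]}
`print(a)` → prints {'x': [9, 6, 452], 'y': [1, 7]}
`print(b)` → prints {'x': [9, 6, 452], 'y': [1, 7], 'z': [7, 8]}

Answer:
{'x': [9, 6, 452], 'y': [1, 7]}
{'x': [9, 6, 452], 'y': [1, 7], 'z': [7, 8]}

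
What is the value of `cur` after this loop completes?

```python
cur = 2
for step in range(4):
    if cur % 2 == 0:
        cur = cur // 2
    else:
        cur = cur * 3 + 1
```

Collatz-style transformation from 2
`cur` takes the values: 2 → 1 → 4 → 2 → 1

Answer: 1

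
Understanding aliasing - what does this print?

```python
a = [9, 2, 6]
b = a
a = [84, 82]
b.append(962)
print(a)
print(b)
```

Key concept: rebinding vs mutation: a is rebound to a new list, b still points at the original.
Step by step:
`a = [9, 2, 6]` → a = [9, 2, 6]
`b = a` → b = [9, 2, 6] (same object as a)
`a = [84, 82]` → a = [84, 82]
`b.append(962)` → b = [9, 2, 6, 962]
`print(a)` → prints [84, 82]
`print(b)` → prints [9, 2, 6, 962]

Answer:
[84, 82]
[9, 2, 6, 962]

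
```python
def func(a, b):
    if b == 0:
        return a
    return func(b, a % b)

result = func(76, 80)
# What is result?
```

func(76, 80) -> func(80, 76) -> func(76, 4) -> func(4, 0) -> 4

Answer: 4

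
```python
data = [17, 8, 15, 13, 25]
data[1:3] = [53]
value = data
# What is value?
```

Trace:
`data = [17, 8, 15, 13, 25]` → data = [17, 8, 15, 13, 25]
`data[1:3] = [53]` → data = [17, 53, 13, 25]
`value = data` → value = [17, 53, 13, 25]
So value = [17, 53, 13, 25]

Answer: [17, 53, 13, 25]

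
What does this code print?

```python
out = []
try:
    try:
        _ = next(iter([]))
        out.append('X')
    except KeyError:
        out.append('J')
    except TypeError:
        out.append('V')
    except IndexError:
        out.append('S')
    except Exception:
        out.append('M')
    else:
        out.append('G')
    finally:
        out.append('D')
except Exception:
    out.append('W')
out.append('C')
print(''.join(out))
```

Execution trace: 'M' (inner except Exception) → 'D' (inner finally) → 'C' (after the try/except). Output: MDC

Answer: MDC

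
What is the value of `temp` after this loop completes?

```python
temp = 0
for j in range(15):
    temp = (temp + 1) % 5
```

Increment mod 5, 15 times = 0
`temp` takes the values: 0 → 1 → 2 → 3 → 4 → 0 → 1 → 2 → 3 → 4 → 0 → 1 → 2 → 3 → 4 → 0

Answer: 0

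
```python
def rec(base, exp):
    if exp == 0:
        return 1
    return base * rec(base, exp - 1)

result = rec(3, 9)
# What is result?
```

rec(3, 9) = 3 * 3 * 3 * 3 * 3 * 3 * 3 * 3 * 3 = 19683

Answer: 19683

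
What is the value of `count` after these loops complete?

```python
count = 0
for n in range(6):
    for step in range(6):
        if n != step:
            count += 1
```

6² - 6 (exclude diagonal)
`count` takes the values: 0 → 1 → 2 → 3 → 4 → 5 → 6 → 7 → 8 → 9 → 10 → 11 → 12 → 13 → 14 → 15 → 16 → 17 → 18 → 19 → 20 → 21 → 22 → 23 → 24 → 25 → 26 → 27 → 28 → 29 → 30

Answer: 30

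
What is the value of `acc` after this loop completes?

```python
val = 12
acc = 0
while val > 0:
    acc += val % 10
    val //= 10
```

Sum digits of 12
`acc` takes the values: 0 → 2 → 3

Answer: 3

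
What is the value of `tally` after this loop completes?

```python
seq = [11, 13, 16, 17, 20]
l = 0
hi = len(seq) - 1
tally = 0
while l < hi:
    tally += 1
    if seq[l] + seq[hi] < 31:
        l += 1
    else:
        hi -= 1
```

Steps to find pair summing to 31
`tally` takes the values: 0 → 1 → 2 → 3 → 4

Answer: 4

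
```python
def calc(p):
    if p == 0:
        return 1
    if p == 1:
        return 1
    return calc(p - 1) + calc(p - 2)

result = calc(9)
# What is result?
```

Build up from base cases: calc(0)=1, calc(1)=1, calc(2)=2, calc(3)=3, calc(4)=5, calc(5)=8, calc(6)=13, ..., calc(9)=55

Answer: 55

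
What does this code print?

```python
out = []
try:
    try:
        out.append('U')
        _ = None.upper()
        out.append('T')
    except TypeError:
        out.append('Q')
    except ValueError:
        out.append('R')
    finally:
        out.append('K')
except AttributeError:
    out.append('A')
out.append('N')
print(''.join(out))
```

Execution trace: 'U' (inner try body) → 'K' (inner finally) → 'A' (outer except AttributeError) → 'N' (after the try/except). Output: UKAN

Answer: UKAN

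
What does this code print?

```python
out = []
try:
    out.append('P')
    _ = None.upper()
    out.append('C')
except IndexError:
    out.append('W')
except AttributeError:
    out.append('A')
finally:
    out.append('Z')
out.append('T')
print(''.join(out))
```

Execution trace: 'P' (try body) → 'A' (except AttributeError) → 'Z' (finally) → 'T' (after the try/except). Output: PAZT

Answer: PAZT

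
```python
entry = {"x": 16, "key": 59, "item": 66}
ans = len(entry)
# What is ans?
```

Trace:
`entry = {"x": 16, "key": 59, "item": 66}` → entry = {'x': 16, 'key': 59, 'item': 66}
`ans = len(entry)` → ans = 3
So ans = 3

Answer: 3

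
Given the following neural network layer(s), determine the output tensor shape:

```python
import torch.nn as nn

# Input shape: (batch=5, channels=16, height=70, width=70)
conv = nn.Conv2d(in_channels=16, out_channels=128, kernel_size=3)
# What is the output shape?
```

Input: (5, 16, 70, 70) -> Output: (5, 128, 68, 68)

Answer: (5, 128, 68, 68)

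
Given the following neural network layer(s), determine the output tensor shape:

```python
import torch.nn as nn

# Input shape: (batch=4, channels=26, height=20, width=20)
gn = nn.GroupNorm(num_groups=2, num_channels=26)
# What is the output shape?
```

Input: (4, 26, 20, 20) -> Output: (4, 26, 20, 20)

Answer: (4, 26, 20, 20)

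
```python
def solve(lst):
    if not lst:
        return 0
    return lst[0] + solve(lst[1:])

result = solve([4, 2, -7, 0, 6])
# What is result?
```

4 + 2 + (-7) + 0 + 6 + 0 = 5

Answer: 5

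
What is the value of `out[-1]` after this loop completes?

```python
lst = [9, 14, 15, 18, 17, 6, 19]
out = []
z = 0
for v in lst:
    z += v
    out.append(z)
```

Cumulative sum ends at 98
`out` takes the values: [] → [9] → [9, 23] → [9, 23, 38] → [9, 23, 38, 56] → [9, 23, 38, 56, 73] → [9, 23, 38, 56, 73, 79] → [9, 23, 38, 56, 73, 79, 98]
So `out[-1]` = 98

Answer: 98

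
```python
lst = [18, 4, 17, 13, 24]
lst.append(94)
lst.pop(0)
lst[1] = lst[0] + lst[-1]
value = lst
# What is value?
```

Trace:
`lst = [18, 4, 17, 13, 24]` → lst = [18, 4, 17, 13, 24]
`lst.append(94)` → lst = [18, 4, 17, 13, 24, 94]
`lst.pop(0)` → lst = [4, 17, 13, 24, 94]
`lst[1] = lst[0] + lst[-1]` → lst = [4, 98, 13, 24, 94]
`value = lst` → value = [4, 98, 13, 24, 94]
So value = [4, 98, 13, 24, 94]

Answer: [4, 98, 13, 24, 94]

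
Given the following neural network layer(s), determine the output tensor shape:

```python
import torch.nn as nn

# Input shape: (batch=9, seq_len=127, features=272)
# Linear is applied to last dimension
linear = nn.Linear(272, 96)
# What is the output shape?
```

Input: (9, 127, 272) -> Output: (9, 127, 96)

Answer: (9, 127, 96)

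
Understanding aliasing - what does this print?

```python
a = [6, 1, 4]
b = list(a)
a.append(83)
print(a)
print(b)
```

Key concept: list() constructor creates copy.
Step by step:
`a = [6, 1, 4]` → a = [6, 1, 4]
`b = list(a)` → b = [6, 1, 4]
`a.append(83)` → a = [6, 1, 4, 83]
`print(a)` → prints [6, 1, 4, 83]
`print(b)` → prints [6, 1, 4]

Answer:
[6, 1, 4, 83]
[6, 1, 4]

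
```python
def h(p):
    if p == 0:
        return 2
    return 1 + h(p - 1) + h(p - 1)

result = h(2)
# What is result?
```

h(p) = 1 + 2·h(p-1), h(0)=2. Closed form: (2+1)·2^2 - 1 = 11.

Answer: 11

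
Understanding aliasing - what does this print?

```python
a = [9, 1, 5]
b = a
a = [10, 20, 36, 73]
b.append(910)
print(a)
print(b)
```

Key concept: rebinding vs mutation: a is rebound to a new list, b still points at the original.
Step by step:
`a = [9, 1, 5]` → a = [9, 1, 5]
`b = a` → b = [9, 1, 5] (same object as a)
`a = [10, 20, 36, 73]` → a = [10, 20, 36, 73]
`b.append(910)` → b = [9, 1, 5, 910]
`print(a)` → prints [10, 20, 36, 73]
`print(b)` → prints [9, 1, 5, 910]

Answer:
[10, 20, 36, 73]
[9, 1, 5, 910]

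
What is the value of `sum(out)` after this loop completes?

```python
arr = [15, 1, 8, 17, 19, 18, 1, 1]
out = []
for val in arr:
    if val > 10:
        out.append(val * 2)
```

Sum of doubled values > 10
`out` takes the values: [] → [30] → [30, 34] → [30, 34, 38] → [30, 34, 38, 36]
So `sum(out)` = 138

Answer: 138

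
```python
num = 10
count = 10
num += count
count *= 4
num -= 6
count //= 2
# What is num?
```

Trace:
`num = 10` → num = 10
`count = 10` → count = 10
`num += count` → num = 20
`count *= 4` → count = 40
`num -= 6` → num = 14
`count //= 2` → count = 20
So num = 14

Answer: 14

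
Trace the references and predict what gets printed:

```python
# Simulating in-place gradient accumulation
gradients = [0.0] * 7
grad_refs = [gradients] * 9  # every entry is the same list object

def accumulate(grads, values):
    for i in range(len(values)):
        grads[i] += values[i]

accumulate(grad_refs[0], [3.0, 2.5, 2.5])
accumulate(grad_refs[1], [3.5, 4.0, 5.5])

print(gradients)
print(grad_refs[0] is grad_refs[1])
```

Key concept: gradient accumulation aliasing.
Step by step:
`gradients = [0.0] * 7` → gradients = [0.0, 0.0, 0.0, 0.0, 0.0, 0.0, 0.0]
`grad_refs = [gradients] * 9` → grad_refs = [[0.0, 0.0, 0.0, 0.0, 0.0, 0.0, 0.0], [0.0, 0.0, 0.0, 0.0, 0.0, 0.0, 0.0], [0.0, 0.0, 0.0, 0.0, 0.0, 0.0, 0.0], [0.0, 0.0, 0.0, 0.0, 0.0, 0.0, 0.0], [0.0, 0.0, 0.0, 0.0, 0.0, 0.0, 0.0], [0.0, 0.0, 0.0, 0.0, 0.0, 0.0, 0.0], [0.0, 0.0, 0.0, 0.0, 0.0, 0.0, 0.0], [0.0, 0.0, 0.0, 0.0, 0.0, 0.0, 0.0], [0.0, 0.0, 0.0, 0.0, 0.0, 0.0, 0.0]]
`accumulate(grad_refs[0], [3.0, 2.5, 2.5])` → gradients = [3.0, 2.5, 2.5, 0.0, 0.0, 0.0, 0.0]; grad_refs = [[3.0, 2.5, 2.5, 0.0, 0.0, 0.0, 0.0], [3.0, 2.5, 2.5, 0.0, 0.0, 0.0, 0.0], [3.0, 2.5, 2.5, 0.0, 0.0, 0.0, 0.0], [3.0, 2.5, 2.5, 0.0, 0.0, 0.0, 0.0], [3.0, 2.5, 2.5, 0.0, 0.0, 0.0, 0.0], [3.0, 2.5, 2.5, 0.0, 0.0, 0.0, 0.0], [3.0, 2.5, 2.5, 0.0, 0.0, 0.0, 0.0], [3.0, 2.5, 2.5, 0.0, 0.0, 0.0, 0.0], [3.0, 2.5, 2.5, 0.0, 0.0, 0.0, 0.0]]
`accumulate(grad_refs[1], [3.5, 4.0, 5.5])` → gradients = [6.5, 6.5, 8.0, 0.0, 0.0, 0.0, 0.0]; grad_refs = [[6.5, 6.5, 8.0, 0.0, 0.0, 0.0, 0.0], [6.5, 6.5, 8.0, 0.0, 0.0, 0.0, 0.0], [6.5, 6.5, 8.0, 0.0, 0.0, 0.0, 0.0], [6.5, 6.5, 8.0, 0.0, 0.0, 0.0, 0.0], [6.5, 6.5, 8.0, 0.0, 0.0, 0.0, 0.0], [6.5, 6.5, 8.0, 0.0, 0.0, 0.0, 0.0], [6.5, 6.5, 8.0, 0.0, 0.0, 0.0, 0.0], [6.5, 6.5, 8.0, 0.0, 0.0, 0.0, 0.0], [6.5, 6.5, 8.0, 0.0, 0.0, 0.0, 0.0]]
`print(gradients)` → prints [6.5, 6.5, 8.0, 0.0, 0.0, 0.0, 0.0]
`print(grad_refs[0] is grad_refs[1])` → prints True

Answer:
[6.5, 6.5, 8.0, 0.0, 0.0, 0.0, 0.0]
True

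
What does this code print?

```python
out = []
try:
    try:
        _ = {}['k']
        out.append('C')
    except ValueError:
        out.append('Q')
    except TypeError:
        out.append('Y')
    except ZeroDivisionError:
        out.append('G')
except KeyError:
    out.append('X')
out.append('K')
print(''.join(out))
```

Execution trace: 'X' (outer except KeyError) → 'K' (after the try/except). Output: XK

Answer: XK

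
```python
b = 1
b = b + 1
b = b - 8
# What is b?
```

Trace:
`b = 1` → b = 1
`b = b + 1` → b = 2
`b = b - 8` → b = -6
So b = -6

Answer: -6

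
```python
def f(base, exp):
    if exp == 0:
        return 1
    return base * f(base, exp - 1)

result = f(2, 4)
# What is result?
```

f(2, 4) = 2 * 2 * 2 * 2 = 16

Answer: 16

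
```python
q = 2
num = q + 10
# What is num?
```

Trace:
`q = 2` → q = 2
`num = q + 10` → num = 12
So num = 12

Answer: 12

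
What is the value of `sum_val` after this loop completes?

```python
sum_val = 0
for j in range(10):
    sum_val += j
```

Sum of 0 to 9 = 45
`sum_val` takes the values: 0 → 1 → 3 → 6 → 10 → 15 → 21 → 28 → 36 → 45

Answer: 45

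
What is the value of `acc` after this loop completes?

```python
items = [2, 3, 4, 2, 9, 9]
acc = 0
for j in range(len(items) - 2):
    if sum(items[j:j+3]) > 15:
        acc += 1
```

Count windows with sum > 15
`acc` takes the values: 0 → 1

Answer: 1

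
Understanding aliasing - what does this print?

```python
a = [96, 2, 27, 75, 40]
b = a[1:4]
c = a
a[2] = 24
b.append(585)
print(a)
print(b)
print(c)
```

Key concept: slice vs alias.
Step by step:
`a = [96, 2, 27, 75, 40]` → a = [96, 2, 27, 75, 40]
`b = a[1:4]` → b = [2, 27, 75]
`c = a` → c = [96, 2, 27, 75, 40] (same object as a)
`a[2] = 24` → a = [96, 2, 24, 75, 40] (same object as c); c = [96, 2, 24, 75, 40] (same object as a)
`b.append(585)` → b = [2, 27, 75, 585]
`print(a)` → prints [96, 2, 24, 75, 40]
`print(b)` → prints [2, 27, 75, 585]
`print(c)` → prints [96, 2, 24, 75, 40]

Answer:
[96, 2, 24, 75, 40]
[2, 27, 75, 585]
[96, 2, 24, 75, 40]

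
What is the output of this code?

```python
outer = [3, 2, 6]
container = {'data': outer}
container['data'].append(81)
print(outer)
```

Key concept: dict holds reference to list.
Step by step:
`outer = [3, 2, 6]` → outer = [3, 2, 6]
`container = {'data': outer}` → container = {'data': [3, 2, 6]}
`container['data'].append(81)` → outer = [3, 2, 6, 81]; container = {'data': [3, 2, 6, 81]}
`print(outer)` → prints [3, 2, 6, 81]

Answer: [3, 2, 6, 81]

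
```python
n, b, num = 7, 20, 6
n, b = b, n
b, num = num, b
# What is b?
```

Trace:
`n, b, num = 7, 20, 6` → n = 7; b = 20; num = 6
`n, b = b, n` → n = 20; b = 7
`b, num = num, b` → b = 6; num = 7
So b = 6

Answer: 6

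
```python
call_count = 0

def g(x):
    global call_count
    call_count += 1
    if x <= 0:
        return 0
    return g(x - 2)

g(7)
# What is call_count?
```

Linear recursion stepping by 2: 5 calls from x=7 down to ≤0.

Answer: 5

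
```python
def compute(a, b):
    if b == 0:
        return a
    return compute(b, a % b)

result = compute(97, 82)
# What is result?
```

compute(97, 82) -> compute(82, 15) -> compute(15, 7) -> compute(7, 1) -> compute(1, 0) -> 1

Answer: 1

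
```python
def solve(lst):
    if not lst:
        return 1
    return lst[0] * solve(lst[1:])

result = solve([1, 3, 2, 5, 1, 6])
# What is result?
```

Product over [1, 3, 2, 5, 1, 6] = 1 * 3 * 2 * 5 * 1 * 6 = 180

Answer: 180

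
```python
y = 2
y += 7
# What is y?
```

Trace:
`y = 2` → y = 2
`y += 7` → y = 9
So y = 9

Answer: 9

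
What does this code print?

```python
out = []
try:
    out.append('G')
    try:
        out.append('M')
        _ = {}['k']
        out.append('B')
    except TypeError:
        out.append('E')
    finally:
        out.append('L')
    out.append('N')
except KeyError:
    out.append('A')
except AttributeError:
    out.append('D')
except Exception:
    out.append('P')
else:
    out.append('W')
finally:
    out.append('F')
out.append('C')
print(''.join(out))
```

Execution trace: 'G' (try body) → 'M' (inner try body) → 'L' (inner finally) → 'A' (except KeyError) → 'F' (finally) → 'C' (after the try/except). Output: GMLAFC

Answer: GMLAFC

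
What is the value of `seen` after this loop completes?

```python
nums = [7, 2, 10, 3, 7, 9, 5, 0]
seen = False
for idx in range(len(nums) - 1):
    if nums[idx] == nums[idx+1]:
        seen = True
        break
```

Check consecutive duplicates in [7, 2, 10, 3, 7, 9, 5, 0]
`seen` takes the values: False

Answer: False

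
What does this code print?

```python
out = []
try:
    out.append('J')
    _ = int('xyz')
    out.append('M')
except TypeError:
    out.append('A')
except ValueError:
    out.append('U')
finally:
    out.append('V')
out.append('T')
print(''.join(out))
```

Execution trace: 'J' (try body) → 'U' (except ValueError) → 'V' (finally) → 'T' (after the try/except). Output: JUVT

Answer: JUVT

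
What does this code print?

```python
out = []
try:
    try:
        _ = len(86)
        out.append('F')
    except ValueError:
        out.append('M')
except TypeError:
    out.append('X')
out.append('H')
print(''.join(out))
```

Execution trace: 'X' (outer except TypeError) → 'H' (after the try/except). Output: XH

Answer: XH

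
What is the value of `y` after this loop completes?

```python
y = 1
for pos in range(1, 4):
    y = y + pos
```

Start at 1, add 1 through 3
`y` takes the values: 1 → 2 → 4 → 7

Answer: 7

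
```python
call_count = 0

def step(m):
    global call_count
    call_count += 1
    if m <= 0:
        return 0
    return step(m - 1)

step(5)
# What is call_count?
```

Linear recursion stepping by 1: 6 calls from m=5 down to ≤0.

Answer: 6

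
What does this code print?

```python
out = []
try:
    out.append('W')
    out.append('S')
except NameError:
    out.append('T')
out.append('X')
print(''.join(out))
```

Execution trace: 'W' (try body) → 'S' (try body, no exception) → 'X' (after the try/except). Output: WSX

Answer: WSX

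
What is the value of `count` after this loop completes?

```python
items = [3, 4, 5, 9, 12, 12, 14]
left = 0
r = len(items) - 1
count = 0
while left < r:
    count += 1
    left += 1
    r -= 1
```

Iterations until pointers meet (list length 7)
`count` takes the values: 0 → 1 → 2 → 3

Answer: 3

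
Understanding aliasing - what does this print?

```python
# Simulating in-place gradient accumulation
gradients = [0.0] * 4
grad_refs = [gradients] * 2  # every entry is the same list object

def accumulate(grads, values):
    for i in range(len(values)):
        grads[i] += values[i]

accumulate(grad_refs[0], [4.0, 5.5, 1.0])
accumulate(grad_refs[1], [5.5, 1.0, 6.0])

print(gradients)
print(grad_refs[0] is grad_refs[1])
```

Key concept: gradient accumulation aliasing.
Step by step:
`gradients = [0.0] * 4` → gradients = [0.0, 0.0, 0.0, 0.0]
`grad_refs = [gradients] * 2` → grad_refs = [[0.0, 0.0, 0.0, 0.0], [0.0, 0.0, 0.0, 0.0]]
`accumulate(grad_refs[0], [4.0, 5.5, 1.0])` → gradients = [4.0, 5.5, 1.0, 0.0]; grad_refs = [[4.0, 5.5, 1.0, 0.0], [4.0, 5.5, 1.0, 0.0]]
`accumulate(grad_refs[1], [5.5, 1.0, 6.0])` → gradients = [9.5, 6.5, 7.0, 0.0]; grad_refs = [[9.5, 6.5, 7.0, 0.0], [9.5, 6.5, 7.0, 0.0]]
`print(gradients)` → prints [9.5, 6.5, 7.0, 0.0]
`print(grad_refs[0] is grad_refs[1])` → prints True

Answer:
[9.5, 6.5, 7.0, 0.0]
True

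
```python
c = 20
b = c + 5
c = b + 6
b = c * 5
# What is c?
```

Trace:
`c = 20` → c = 20
`b = c + 5` → b = 25
`c = b + 6` → c = 31
`b = c * 5` → b = 155
So c = 31

Answer: 31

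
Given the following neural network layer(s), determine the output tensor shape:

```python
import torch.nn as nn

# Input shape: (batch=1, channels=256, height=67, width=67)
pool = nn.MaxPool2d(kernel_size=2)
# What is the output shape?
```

Input: (1, 256, 67, 67) -> Output: (1, 256, 33, 33)

Answer: (1, 256, 33, 33)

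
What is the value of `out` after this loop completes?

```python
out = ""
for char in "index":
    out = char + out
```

Reverse 'index'
`out` takes the values: "" → "i" → "ni" → "dni" → "edni" → "xedni"

Answer: "xedni"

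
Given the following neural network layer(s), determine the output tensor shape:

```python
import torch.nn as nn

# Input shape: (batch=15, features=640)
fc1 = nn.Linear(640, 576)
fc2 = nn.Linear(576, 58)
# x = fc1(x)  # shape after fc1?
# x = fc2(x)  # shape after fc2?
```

Input: (15, 640) -> after fc1: (15, 576) -> Output: (15, 58)

Answer: (15, 58)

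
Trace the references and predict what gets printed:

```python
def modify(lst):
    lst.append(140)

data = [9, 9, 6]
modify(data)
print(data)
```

Key concept: function modifies passed list.
Step by step:
`data = [9, 9, 6]` → data = [9, 9, 6]
`modify(data)` → data = [9, 9, 6, 140]
`print(data)` → prints [9, 9, 6, 140]

Answer: [9, 9, 6, 140]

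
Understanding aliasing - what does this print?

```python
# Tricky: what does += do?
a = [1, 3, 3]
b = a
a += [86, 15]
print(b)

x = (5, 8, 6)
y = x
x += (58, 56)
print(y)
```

Key concept: += behavior differs for mutable vs immutable.
Step by step:
`a = [1, 3, 3]` → a = [1, 3, 3]
`b = a` → b = [1, 3, 3] (same object as a)
`a += [86, 15]` → a = [1, 3, 3, 86, 15] (same object as b); b = [1, 3, 3, 86, 15] (same object as a)
`print(b)` → prints [1, 3, 3, 86, 15]
`x = (5, 8, 6)` → x = (5, 8, 6)
`y = x` → y = (5, 8, 6)
`x += (58, 56)` → x = (5, 8, 6, 58, 56)
`print(y)` → prints (5, 8, 6)

Answer:
[1, 3, 3, 86, 15]
(5, 8, 6)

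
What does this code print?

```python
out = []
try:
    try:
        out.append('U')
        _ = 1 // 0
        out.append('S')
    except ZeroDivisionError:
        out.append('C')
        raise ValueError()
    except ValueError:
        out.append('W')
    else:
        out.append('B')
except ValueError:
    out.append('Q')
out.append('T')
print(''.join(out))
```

Execution trace: 'U' (inner try body) → 'C' (inner except ZeroDivisionError) → 'Q' (outer except ValueError) → 'T' (after the try/except). Output: UCQT

Answer: UCQT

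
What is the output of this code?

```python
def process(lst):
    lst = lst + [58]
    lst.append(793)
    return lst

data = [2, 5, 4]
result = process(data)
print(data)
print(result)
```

Key concept: rebinding parameter vs mutation.
Step by step:
`data = [2, 5, 4]` → data = [2, 5, 4]
`result = process(data)` → result = [2, 5, 4, 58, 793]
`print(data)` → prints [2, 5, 4]
`print(result)` → prints [2, 5, 4, 58, 793]

Answer:
[2, 5, 4]
[2, 5, 4, 58, 793]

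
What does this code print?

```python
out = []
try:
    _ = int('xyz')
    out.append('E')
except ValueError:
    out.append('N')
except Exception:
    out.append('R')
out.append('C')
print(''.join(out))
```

Execution trace: 'N' (except ValueError) → 'C' (after the try/except). Output: NC

Answer: NC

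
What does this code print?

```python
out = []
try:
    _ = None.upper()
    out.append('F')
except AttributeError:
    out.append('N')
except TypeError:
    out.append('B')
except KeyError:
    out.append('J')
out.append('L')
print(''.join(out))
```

Execution trace: 'N' (except AttributeError) → 'L' (after the try/except). Output: NL

Answer: NL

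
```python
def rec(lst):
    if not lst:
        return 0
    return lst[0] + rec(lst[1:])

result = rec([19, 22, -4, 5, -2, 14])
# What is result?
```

19 + 22 + (-4) + 5 + (-2) + 14 + 0 = 54

Answer: 54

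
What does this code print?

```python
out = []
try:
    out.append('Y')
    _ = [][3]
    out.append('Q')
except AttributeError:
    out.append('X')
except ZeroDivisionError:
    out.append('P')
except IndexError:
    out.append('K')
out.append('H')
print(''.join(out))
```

Execution trace: 'Y' (try body) → 'K' (except IndexError) → 'H' (after the try/except). Output: YKH

Answer: YKH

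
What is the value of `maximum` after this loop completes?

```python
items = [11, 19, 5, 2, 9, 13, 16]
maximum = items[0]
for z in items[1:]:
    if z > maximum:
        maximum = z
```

Maximum of [11, 19, 5, 2, 9, 13, 16]
`maximum` takes the values: 11 → 19

Answer: 19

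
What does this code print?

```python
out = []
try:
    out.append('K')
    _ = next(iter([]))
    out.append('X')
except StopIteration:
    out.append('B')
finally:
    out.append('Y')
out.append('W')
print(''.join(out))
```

Execution trace: 'K' (try body) → 'B' (except StopIteration) → 'Y' (finally) → 'W' (after the try/except). Output: KBYW

Answer: KBYW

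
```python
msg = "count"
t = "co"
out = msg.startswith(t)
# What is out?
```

Trace:
`msg = "count"` → msg = 'count'
`t = "co"` → t = 'co'
`out = msg.startswith(t)` → out = True
So out = True

Answer: True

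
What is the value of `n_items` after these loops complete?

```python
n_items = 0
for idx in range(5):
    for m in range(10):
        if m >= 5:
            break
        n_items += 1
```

Inner breaks at 5, outer runs 5 times
`n_items` takes the values: 0 → 1 → 2 → 3 → 4 → 5 → 6 → 7 → 8 → 9 → 10 → 11 → 12 → 13 → 14 → 15 → 16 → 17 → 18 → 19 → 20 → 21 → 22 → 23 → 24 → 25

Answer: 25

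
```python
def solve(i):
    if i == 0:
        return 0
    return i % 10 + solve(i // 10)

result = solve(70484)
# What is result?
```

Sum of digits of 70484: 4 + 8 + 4 + 0 + 7 = 23

Answer: 23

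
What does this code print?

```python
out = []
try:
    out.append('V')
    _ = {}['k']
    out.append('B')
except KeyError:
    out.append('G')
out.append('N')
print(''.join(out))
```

Execution trace: 'V' (try body) → 'G' (except KeyError) → 'N' (after the try/except). Output: VGN

Answer: VGN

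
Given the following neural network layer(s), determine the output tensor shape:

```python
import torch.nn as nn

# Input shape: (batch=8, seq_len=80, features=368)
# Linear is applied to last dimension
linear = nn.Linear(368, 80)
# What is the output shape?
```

Input: (8, 80, 368) -> Output: (8, 80, 80)

Answer: (8, 80, 80)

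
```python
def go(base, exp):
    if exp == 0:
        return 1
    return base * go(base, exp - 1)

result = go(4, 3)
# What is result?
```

go(4, 3) = 4 * 4 * 4 = 64

Answer: 64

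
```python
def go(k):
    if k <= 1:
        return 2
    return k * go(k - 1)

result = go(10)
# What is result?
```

go(10) = 10 * 9 * 8 * 7 * 6 * 5 * 4 * 3 * 2 * 2 = 7257600

Answer: 7257600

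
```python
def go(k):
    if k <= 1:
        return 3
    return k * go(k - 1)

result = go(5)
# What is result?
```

go(5) = 5 * 4 * 3 * 2 * 3 = 360

Answer: 360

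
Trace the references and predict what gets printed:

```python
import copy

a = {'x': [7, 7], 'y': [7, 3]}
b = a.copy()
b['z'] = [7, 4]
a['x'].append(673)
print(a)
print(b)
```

Key concept: shallow copy of dict with mutable values.
Step by step:
`a = {'x': [7, 7], 'y': [7, 3]}` → a = {'x': [7, 7], 'y': [7, 3]}
`b = a.copy()` → b = {'x': [7, 7], 'y': [7, 3]}
`b['z'] = [7, 4]` → b = {'x': [7, 7], 'y': [7, 3], 'z': [7, 4]}
`a['x'].append(673)` → a = {'x': [7, 7, 673], 'y': [7, 3]}; b = {'x': [7, 7, 673], 'y': [7, 3], 'z': [7, 4]}
`print(a)` → prints {'x': [7, 7, 673], 'y': [7, 3]}
`print(b)` → prints {'x': [7, 7, 673], 'y': [7, 3], 'z': [7, 4]}

Answer:
{'x': [7, 7, 673], 'y': [7, 3]}
{'x': [7, 7, 673], 'y': [7, 3], 'z': [7, 4]}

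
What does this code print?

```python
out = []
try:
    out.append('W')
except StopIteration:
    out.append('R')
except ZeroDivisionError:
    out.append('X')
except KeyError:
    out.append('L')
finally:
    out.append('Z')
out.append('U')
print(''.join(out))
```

Execution trace: 'W' (try body, no exception) → 'Z' (finally) → 'U' (after the try/except). Output: WZU

Answer: WZU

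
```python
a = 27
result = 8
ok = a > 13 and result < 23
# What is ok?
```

Trace:
`a = 27` → a = 27
`result = 8` → result = 8
`ok = a > 13 and result < 23` → ok = True
So ok = True

Answer: True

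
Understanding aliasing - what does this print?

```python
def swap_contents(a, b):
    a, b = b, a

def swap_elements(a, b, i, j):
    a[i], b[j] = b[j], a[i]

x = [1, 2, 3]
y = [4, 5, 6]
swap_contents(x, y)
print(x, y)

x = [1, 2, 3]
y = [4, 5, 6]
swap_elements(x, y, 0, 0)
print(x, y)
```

Key concept: parameter rebinding vs mutation.
Step by step:
`x = [1, 2, 3]` → x = [1, 2, 3]
`y = [4, 5, 6]` → y = [4, 5, 6]
`swap_contents(x, y)` → no visible change to tracked variables
`print(x, y)` → prints [1, 2, 3] [4, 5, 6]
`x = [1, 2, 3]` → x = [1, 2, 3]
`y = [4, 5, 6]` → y = [4, 5, 6]
`swap_elements(x, y, 0, 0)` → x = [4, 2, 3]; y = [1, 5, 6]
`print(x, y)` → prints [4, 2, 3] [1, 5, 6]

Answer:
[1, 2, 3] [4, 5, 6]
[4, 2, 3] [1, 5, 6]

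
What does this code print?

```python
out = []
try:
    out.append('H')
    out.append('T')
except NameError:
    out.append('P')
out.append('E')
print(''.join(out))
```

Execution trace: 'H' (try body) → 'T' (try body, no exception) → 'E' (after the try/except). Output: HTE

Answer: HTE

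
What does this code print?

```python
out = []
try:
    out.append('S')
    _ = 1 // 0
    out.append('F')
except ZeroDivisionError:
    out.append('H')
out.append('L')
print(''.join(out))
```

Execution trace: 'S' (try body) → 'H' (except ZeroDivisionError) → 'L' (after the try/except). Output: SHL

Answer: SHL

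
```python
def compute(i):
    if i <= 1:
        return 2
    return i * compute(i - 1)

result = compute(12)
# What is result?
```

compute(12) = 12 * 11 * 10 * 9 * 8 * 7 * 6 * 5 * 4 * 3 * 2 * 2 = 958003200

Answer: 958003200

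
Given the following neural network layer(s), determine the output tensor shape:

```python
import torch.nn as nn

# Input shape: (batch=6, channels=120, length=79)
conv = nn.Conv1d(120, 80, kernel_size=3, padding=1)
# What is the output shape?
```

Input: (6, 120, 79) -> Output: (6, 80, 79)

Answer: (6, 80, 79)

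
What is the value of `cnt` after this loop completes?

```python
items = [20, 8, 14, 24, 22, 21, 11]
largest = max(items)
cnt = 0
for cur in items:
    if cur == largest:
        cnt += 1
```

Count of max value 24 in [20, 8, 14, 24, 22, 21, 11]
`cnt` takes the values: 0 → 1

Answer: 1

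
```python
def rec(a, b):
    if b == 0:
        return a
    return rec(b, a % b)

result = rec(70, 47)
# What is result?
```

rec(70, 47) -> rec(47, 23) -> rec(23, 1) -> rec(1, 0) -> 1

Answer: 1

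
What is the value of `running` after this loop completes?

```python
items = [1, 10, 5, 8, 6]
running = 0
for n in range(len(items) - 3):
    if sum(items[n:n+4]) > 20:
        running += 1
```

Count windows with sum > 20
`running` takes the values: 0 → 1 → 2

Answer: 2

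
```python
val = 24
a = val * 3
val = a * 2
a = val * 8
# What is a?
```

Trace:
`val = 24` → val = 24
`a = val * 3` → a = 72
`val = a * 2` → val = 144
`a = val * 8` → a = 1152
So a = 1152

Answer: 1152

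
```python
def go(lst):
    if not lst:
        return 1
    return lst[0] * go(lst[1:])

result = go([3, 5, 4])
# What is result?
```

Product over [3, 5, 4] = 3 * 5 * 4 = 60

Answer: 60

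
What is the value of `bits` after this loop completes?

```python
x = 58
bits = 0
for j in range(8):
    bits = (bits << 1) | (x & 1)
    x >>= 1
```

Reverse lowest 8 bits of 58
`bits` takes the values: 0 → 1 → 2 → 5 → 11 → 23 → 46 → 92

Answer: 92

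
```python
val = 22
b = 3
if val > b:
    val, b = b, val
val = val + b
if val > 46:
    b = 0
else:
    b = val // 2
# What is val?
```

Trace:
`val = 22` → val = 22
`b = 3` → b = 3
`if val > b: ...` → val > b is True → val = 3; b = 22
`val = val + b` → val = 25
`if val > 46: ...` → val > 46 is False, take else branch → b = 12
So val = 25

Answer: 25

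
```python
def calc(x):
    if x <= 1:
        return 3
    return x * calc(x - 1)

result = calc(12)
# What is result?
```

calc(12) = 12 * 11 * 10 * 9 * 8 * 7 * 6 * 5 * 4 * 3 * 2 * 3 = 1437004800

Answer: 1437004800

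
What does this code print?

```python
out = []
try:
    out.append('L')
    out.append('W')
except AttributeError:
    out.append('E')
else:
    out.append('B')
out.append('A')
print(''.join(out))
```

Execution trace: 'L' (try body) → 'W' (try body, no exception) → 'B' (else) → 'A' (after the try/except). Output: LWBA

Answer: LWBA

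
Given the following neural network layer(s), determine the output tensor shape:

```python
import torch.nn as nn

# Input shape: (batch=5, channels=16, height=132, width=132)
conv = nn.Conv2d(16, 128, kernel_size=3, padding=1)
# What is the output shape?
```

Input: (5, 16, 132, 132) -> Output: (5, 128, 132, 132)

Answer: (5, 128, 132, 132)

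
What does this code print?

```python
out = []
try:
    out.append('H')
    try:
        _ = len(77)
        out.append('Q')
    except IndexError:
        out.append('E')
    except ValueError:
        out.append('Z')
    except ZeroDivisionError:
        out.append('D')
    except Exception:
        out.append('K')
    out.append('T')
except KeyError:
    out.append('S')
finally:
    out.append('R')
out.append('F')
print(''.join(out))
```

Execution trace: 'H' (try body) → 'K' (inner except Exception) → 'T' (try body, no exception) → 'R' (finally) → 'F' (after the try/except). Output: HKTRF

Answer: HKTRF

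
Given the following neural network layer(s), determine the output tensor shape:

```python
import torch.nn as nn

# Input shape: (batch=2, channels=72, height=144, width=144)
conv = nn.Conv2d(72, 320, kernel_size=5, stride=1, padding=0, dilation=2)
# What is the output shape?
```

Input: (2, 72, 144, 144) -> Output: (2, 320, 136, 136)

Answer: (2, 320, 136, 136)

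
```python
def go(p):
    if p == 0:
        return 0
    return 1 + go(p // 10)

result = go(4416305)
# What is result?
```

Count of digits of 4416305: 7

Answer: 7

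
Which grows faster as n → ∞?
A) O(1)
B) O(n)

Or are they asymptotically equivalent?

O(1) vs O(n): Higher order terms dominate.

Answer: B) O(n) grows faster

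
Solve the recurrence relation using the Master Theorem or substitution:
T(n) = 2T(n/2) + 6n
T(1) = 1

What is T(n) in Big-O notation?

By Master Theorem: a=2, b=2, f(n)=6n. Since log_2(2) = 1 and f(n) = Θ(n^1), Case 2 applies. T(n) = O(n log n).

Answer: O(n log n)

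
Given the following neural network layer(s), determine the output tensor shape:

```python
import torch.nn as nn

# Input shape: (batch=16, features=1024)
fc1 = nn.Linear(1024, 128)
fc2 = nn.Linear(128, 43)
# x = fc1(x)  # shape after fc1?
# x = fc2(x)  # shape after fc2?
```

Input: (16, 1024) -> after fc1: (16, 128) -> Output: (16, 43)

Answer: (16, 43)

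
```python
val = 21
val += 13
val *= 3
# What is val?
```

Trace:
`val = 21` → val = 21
`val += 13` → val = 34
`val *= 3` → val = 102
So val = 102

Answer: 102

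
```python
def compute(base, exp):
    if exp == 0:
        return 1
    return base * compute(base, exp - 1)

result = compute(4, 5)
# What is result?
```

compute(4, 5) = 4 * 4 * 4 * 4 * 4 = 1024

Answer: 1024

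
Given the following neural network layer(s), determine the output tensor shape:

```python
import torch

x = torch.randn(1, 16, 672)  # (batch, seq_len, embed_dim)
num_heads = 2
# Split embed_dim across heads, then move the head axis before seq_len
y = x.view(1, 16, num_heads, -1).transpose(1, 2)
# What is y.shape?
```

Input: (1, 16, 672) -> head_dim = 672 // 2 = 336; after view: (1, 16, 2, 336) -> after transpose(1, 2): (1, 2, 16, 336) -> Output: (1, 2, 16, 336)

Answer: (1, 2, 16, 336)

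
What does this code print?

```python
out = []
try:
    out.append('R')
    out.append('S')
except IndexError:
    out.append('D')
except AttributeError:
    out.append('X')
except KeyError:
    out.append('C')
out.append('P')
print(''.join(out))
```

Execution trace: 'R' (try body) → 'S' (try body, no exception) → 'P' (after the try/except). Output: RSP

Answer: RSP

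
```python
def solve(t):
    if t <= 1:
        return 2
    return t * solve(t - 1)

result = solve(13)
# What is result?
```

solve(13) = 13 * 12 * 11 * 10 * 9 * 8 * 7 * 6 * 5 * 4 * 3 * 2 * 2 = 12454041600

Answer: 12454041600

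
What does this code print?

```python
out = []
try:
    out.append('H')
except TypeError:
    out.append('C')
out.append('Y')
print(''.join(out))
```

Execution trace: 'H' (try body, no exception) → 'Y' (after the try/except). Output: HY

Answer: HY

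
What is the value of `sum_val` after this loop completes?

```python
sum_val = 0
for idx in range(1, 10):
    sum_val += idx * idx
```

Sum of squares 1² to 9² = 285
`sum_val` takes the values: 0 → 1 → 5 → 14 → 30 → 55 → 91 → 140 → 204 → 285

Answer: 285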